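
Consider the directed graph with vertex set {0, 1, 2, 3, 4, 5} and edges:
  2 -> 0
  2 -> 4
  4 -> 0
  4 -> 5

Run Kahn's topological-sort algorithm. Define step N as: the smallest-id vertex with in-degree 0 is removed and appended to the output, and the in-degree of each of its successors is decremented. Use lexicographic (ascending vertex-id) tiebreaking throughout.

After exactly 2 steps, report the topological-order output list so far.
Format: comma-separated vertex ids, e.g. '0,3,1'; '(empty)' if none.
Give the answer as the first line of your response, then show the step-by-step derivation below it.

1,2

step 1: output 1; order=[1]; indeg=(2,0,0,0,1,1)
step 2: output 2; order=[1,2]; indeg=(1,0,0,0,0,1)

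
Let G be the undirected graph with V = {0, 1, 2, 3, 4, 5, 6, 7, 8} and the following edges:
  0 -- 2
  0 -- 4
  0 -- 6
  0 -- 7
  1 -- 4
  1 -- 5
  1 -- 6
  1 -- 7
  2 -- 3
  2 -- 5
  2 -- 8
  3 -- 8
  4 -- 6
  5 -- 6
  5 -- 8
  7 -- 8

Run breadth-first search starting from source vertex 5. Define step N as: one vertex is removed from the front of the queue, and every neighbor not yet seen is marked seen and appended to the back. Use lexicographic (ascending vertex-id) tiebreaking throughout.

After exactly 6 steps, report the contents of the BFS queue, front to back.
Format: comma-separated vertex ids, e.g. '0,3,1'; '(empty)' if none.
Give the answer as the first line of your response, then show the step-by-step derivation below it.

7,0,3

step 1: dequeue 5; queue=[1,2,6,8]; order=5
step 2: dequeue 1; queue=[2,6,8,4,7]; order=5,1
step 3: dequeue 2; queue=[6,8,4,7,0,3]; order=5,1,2
step 4: dequeue 6; queue=[8,4,7,0,3]; order=5,1,2,6
step 5: dequeue 8; queue=[4,7,0,3]; order=5,1,2,6,8
step 6: dequeue 4; queue=[7,0,3]; order=5,1,2,6,8,4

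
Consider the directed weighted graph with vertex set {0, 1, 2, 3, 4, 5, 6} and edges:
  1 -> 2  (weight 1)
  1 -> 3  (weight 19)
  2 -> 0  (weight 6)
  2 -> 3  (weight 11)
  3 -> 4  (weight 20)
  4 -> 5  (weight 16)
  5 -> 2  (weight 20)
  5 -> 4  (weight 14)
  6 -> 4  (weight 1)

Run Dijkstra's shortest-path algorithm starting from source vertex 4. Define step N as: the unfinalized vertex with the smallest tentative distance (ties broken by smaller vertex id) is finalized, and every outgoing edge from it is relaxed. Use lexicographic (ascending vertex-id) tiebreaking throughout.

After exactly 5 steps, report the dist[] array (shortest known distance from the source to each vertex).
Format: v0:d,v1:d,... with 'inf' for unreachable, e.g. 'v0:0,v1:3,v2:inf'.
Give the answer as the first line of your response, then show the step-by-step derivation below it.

v0:42,v1:inf,v2:36,v3:47,v4:0,v5:16,v6:inf

step 1: dist = v0:inf,v1:inf,v2:inf,v3:inf,v4:0,v5:16,v6:inf
step 2: dist = v0:inf,v1:inf,v2:36,v3:inf,v4:0,v5:16,v6:inf
step 3: dist = v0:42,v1:inf,v2:36,v3:47,v4:0,v5:16,v6:inf
step 4: dist = v0:42,v1:inf,v2:36,v3:47,v4:0,v5:16,v6:inf
step 5: dist = v0:42,v1:inf,v2:36,v3:47,v4:0,v5:16,v6:inf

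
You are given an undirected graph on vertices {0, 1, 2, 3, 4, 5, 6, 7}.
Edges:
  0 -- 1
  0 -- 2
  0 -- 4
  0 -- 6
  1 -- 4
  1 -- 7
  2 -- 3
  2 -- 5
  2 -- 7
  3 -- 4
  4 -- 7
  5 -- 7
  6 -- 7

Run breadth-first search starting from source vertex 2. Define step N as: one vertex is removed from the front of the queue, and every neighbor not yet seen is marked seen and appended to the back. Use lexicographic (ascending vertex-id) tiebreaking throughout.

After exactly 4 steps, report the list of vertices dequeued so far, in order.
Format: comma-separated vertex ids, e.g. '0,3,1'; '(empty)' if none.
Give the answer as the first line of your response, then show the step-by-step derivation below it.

2,0,3,5

step 1: dequeue 2; queue=[0,3,5,7]; order=2
step 2: dequeue 0; queue=[3,5,7,1,4,6]; order=2,0
step 3: dequeue 3; queue=[5,7,1,4,6]; order=2,0,3
step 4: dequeue 5; queue=[7,1,4,6]; order=2,0,3,5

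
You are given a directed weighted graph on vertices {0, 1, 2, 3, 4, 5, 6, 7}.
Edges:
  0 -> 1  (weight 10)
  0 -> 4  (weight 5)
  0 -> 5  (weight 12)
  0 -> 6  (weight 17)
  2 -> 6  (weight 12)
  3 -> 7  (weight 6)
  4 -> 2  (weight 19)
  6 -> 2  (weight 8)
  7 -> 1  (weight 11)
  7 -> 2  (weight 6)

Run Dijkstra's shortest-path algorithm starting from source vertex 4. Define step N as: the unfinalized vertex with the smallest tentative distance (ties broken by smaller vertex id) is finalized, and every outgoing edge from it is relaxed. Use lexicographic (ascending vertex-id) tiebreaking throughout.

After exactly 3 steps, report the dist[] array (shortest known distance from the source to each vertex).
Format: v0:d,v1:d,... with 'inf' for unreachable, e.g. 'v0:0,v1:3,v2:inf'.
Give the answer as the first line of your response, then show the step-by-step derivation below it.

v0:inf,v1:inf,v2:19,v3:inf,v4:0,v5:inf,v6:31,v7:inf

step 1: dist = v0:inf,v1:inf,v2:19,v3:inf,v4:0,v5:inf,v6:inf,v7:inf
step 2: dist = v0:inf,v1:inf,v2:19,v3:inf,v4:0,v5:inf,v6:31,v7:inf
step 3: dist = v0:inf,v1:inf,v2:19,v3:inf,v4:0,v5:inf,v6:31,v7:inf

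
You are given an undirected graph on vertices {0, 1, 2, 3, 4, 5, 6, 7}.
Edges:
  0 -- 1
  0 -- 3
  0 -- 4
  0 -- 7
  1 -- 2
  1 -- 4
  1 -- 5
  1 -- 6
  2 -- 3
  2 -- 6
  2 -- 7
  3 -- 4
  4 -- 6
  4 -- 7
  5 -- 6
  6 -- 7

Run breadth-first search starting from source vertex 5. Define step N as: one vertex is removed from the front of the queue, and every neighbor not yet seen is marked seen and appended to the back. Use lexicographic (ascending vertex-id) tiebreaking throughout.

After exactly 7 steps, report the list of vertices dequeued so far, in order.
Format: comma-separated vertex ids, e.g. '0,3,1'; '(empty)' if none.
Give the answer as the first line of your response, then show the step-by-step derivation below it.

5,1,6,0,2,4,7

step 1: dequeue 5; queue=[1,6]; order=5
step 2: dequeue 1; queue=[6,0,2,4]; order=5,1
step 3: dequeue 6; queue=[0,2,4,7]; order=5,1,6
step 4: dequeue 0; queue=[2,4,7,3]; order=5,1,6,0
step 5: dequeue 2; queue=[4,7,3]; order=5,1,6,0,2
step 6: dequeue 4; queue=[7,3]; order=5,1,6,0,2,4
step 7: dequeue 7; queue=[3]; order=5,1,6,0,2,4,7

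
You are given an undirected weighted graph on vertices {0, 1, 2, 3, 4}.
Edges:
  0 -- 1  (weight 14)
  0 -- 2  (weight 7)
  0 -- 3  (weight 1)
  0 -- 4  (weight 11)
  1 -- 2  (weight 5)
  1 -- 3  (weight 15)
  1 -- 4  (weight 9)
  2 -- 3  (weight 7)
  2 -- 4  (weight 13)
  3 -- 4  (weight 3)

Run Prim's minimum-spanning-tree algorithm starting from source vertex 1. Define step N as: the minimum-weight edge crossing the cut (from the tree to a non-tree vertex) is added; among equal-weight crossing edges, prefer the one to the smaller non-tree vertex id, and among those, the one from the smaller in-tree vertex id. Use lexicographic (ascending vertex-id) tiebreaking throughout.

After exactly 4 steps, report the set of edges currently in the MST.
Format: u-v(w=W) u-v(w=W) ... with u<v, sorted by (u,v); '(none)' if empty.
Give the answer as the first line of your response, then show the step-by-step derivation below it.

0-2(w=7) 0-3(w=1) 1-2(w=5) 3-4(w=3)

step 1: add edge 1-2 (w=5); MST = {1-2(w=5)}
step 2: add edge 0-2 (w=7); MST = {0-2(w=7) 1-2(w=5)}
step 3: add edge 0-3 (w=1); MST = {0-2(w=7) 0-3(w=1) 1-2(w=5)}
step 4: add edge 3-4 (w=3); MST = {0-2(w=7) 0-3(w=1) 1-2(w=5) 3-4(w=3)}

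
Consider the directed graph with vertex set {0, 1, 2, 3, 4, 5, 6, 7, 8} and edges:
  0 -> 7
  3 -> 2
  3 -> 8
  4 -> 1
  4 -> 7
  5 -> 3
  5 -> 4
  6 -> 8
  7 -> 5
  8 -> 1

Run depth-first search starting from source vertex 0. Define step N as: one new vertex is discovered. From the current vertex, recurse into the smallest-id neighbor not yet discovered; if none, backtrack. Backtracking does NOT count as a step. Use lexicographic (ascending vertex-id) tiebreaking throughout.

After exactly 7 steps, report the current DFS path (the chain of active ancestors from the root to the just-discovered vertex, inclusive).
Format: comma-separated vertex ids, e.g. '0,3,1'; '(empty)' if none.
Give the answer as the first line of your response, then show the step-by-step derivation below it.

0,7,5,3,8,1

step 1: discover 0; path=0; order=0
step 2: discover 7; path=0>7; order=0,7
step 3: discover 5; path=0>7>5; order=0,7,5
step 4: discover 3; path=0>7>5>3; order=0,7,5,3
step 5: discover 2; path=0>7>5>3>2; order=0,7,5,3,2
step 6: discover 8; path=0>7>5>3>8; order=0,7,5,3,2,8
step 7: discover 1; path=0>7>5>3>8>1; order=0,7,5,3,2,8,1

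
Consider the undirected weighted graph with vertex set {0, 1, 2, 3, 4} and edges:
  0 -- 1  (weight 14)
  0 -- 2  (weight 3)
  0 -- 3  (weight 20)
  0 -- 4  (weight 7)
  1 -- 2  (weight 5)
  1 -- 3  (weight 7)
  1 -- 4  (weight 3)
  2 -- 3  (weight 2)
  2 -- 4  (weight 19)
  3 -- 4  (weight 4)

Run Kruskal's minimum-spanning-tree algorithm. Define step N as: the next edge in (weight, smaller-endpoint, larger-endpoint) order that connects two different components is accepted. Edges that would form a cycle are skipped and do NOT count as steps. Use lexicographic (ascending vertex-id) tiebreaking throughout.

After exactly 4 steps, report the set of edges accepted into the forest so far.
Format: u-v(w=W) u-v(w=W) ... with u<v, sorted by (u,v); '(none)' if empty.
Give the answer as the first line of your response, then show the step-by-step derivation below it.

0-2(w=3) 1-4(w=3) 2-3(w=2) 3-4(w=4)

step 1: add edge 2-3 (w=2); MST = {2-3(w=2)}
step 2: add edge 0-2 (w=3); MST = {0-2(w=3) 2-3(w=2)}
step 3: add edge 1-4 (w=3); MST = {0-2(w=3) 1-4(w=3) 2-3(w=2)}
step 4: add edge 3-4 (w=4); MST = {0-2(w=3) 1-4(w=3) 2-3(w=2) 3-4(w=4)}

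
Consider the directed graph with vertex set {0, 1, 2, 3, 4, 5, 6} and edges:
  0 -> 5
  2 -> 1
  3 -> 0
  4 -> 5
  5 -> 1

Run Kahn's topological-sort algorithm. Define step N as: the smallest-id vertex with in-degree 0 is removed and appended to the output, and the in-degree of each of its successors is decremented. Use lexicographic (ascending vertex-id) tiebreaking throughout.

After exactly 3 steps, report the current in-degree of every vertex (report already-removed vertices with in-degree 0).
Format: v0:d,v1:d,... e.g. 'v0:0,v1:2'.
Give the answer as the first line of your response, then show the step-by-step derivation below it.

v0:0,v1:1,v2:0,v3:0,v4:0,v5:1,v6:0

step 1: output 2; order=[2]; indeg=(1,1,0,0,0,2,0)
step 2: output 3; order=[2,3]; indeg=(0,1,0,0,0,2,0)
step 3: output 0; order=[2,3,0]; indeg=(0,1,0,0,0,1,0)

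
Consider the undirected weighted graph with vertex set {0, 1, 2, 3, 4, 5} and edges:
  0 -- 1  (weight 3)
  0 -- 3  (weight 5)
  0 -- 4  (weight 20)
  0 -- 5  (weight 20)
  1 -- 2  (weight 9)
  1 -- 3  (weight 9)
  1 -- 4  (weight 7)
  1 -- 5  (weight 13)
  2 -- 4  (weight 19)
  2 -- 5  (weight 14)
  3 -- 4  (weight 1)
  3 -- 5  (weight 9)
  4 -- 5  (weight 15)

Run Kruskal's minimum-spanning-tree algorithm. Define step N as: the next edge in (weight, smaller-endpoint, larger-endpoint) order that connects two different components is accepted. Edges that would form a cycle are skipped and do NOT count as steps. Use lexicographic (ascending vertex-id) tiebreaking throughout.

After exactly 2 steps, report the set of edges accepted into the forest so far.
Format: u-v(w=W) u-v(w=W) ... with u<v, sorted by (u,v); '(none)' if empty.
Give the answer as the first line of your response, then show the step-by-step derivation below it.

0-1(w=3) 3-4(w=1)

step 1: add edge 3-4 (w=1); MST = {3-4(w=1)}
step 2: add edge 0-1 (w=3); MST = {0-1(w=3) 3-4(w=1)}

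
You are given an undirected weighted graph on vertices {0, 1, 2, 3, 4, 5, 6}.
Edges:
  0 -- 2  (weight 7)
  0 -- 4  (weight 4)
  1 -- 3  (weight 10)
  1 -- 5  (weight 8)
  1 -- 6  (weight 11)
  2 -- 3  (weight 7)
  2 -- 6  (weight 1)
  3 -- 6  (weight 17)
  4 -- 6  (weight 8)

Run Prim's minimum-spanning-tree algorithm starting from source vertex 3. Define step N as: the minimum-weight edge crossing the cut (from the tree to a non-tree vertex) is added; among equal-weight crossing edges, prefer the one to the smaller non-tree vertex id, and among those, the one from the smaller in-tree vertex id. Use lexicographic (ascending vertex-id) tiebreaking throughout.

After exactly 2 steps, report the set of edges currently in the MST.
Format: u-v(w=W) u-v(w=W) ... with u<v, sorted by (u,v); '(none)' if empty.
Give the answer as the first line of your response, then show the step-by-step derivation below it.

2-3(w=7) 2-6(w=1)

step 1: add edge 2-3 (w=7); MST = {2-3(w=7)}
step 2: add edge 2-6 (w=1); MST = {2-3(w=7) 2-6(w=1)}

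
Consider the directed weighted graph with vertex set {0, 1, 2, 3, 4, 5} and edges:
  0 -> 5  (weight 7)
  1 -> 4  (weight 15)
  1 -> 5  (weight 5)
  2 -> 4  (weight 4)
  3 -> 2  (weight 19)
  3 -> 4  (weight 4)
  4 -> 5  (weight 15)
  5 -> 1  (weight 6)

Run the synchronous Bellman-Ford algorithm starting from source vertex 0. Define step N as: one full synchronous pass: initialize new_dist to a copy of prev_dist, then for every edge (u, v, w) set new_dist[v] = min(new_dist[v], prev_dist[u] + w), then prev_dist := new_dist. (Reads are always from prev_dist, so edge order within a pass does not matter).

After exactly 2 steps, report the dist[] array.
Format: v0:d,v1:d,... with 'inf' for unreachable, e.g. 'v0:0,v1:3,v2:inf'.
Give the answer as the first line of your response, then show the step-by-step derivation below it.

v0:0,v1:13,v2:inf,v3:inf,v4:inf,v5:7

step 1: dist = v0:0,v1:inf,v2:inf,v3:inf,v4:inf,v5:7
step 2: dist = v0:0,v1:13,v2:inf,v3:inf,v4:inf,v5:7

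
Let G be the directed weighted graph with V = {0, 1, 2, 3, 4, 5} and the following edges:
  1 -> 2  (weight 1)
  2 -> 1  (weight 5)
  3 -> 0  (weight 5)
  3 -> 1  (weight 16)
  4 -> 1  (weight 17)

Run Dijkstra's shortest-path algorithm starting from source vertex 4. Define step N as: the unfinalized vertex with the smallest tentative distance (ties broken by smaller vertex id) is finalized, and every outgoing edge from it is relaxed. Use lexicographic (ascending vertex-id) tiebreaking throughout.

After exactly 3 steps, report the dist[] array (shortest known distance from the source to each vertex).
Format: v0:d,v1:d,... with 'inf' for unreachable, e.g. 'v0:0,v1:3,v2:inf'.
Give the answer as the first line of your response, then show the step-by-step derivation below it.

v0:inf,v1:17,v2:18,v3:inf,v4:0,v5:inf

step 1: dist = v0:inf,v1:17,v2:inf,v3:inf,v4:0,v5:inf
step 2: dist = v0:inf,v1:17,v2:18,v3:inf,v4:0,v5:inf
step 3: dist = v0:inf,v1:17,v2:18,v3:inf,v4:0,v5:inf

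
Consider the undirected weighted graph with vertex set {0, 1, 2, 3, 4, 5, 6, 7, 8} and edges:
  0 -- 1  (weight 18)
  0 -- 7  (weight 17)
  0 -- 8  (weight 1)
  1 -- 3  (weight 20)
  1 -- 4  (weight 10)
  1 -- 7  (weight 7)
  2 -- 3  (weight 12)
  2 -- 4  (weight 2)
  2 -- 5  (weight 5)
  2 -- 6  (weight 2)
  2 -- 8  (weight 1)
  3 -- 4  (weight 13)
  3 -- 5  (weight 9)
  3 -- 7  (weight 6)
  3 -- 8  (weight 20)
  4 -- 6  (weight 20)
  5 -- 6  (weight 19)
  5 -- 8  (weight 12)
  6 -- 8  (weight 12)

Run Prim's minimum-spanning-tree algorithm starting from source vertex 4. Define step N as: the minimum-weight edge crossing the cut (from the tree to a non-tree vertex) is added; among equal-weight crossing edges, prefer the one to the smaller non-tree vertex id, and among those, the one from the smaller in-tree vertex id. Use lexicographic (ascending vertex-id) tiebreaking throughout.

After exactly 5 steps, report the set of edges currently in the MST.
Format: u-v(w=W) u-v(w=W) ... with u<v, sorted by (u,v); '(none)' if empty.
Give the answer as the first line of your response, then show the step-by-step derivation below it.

0-8(w=1) 2-4(w=2) 2-5(w=5) 2-6(w=2) 2-8(w=1)

step 1: add edge 2-4 (w=2); MST = {2-4(w=2)}
step 2: add edge 2-8 (w=1); MST = {2-4(w=2) 2-8(w=1)}
step 3: add edge 0-8 (w=1); MST = {0-8(w=1) 2-4(w=2) 2-8(w=1)}
step 4: add edge 2-6 (w=2); MST = {0-8(w=1) 2-4(w=2) 2-6(w=2) 2-8(w=1)}
step 5: add edge 2-5 (w=5); MST = {0-8(w=1) 2-4(w=2) 2-5(w=5) 2-6(w=2) 2-8(w=1)}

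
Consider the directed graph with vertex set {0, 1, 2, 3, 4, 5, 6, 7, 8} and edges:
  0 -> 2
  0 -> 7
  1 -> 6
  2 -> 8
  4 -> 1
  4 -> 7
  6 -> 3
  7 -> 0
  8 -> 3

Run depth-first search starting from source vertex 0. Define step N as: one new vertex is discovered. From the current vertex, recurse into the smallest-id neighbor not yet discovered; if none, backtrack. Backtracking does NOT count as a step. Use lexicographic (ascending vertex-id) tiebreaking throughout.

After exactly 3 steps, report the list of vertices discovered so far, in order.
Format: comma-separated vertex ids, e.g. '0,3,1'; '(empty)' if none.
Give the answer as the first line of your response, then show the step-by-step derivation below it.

0,2,8

step 1: discover 0; path=0; order=0
step 2: discover 2; path=0>2; order=0,2
step 3: discover 8; path=0>2>8; order=0,2,8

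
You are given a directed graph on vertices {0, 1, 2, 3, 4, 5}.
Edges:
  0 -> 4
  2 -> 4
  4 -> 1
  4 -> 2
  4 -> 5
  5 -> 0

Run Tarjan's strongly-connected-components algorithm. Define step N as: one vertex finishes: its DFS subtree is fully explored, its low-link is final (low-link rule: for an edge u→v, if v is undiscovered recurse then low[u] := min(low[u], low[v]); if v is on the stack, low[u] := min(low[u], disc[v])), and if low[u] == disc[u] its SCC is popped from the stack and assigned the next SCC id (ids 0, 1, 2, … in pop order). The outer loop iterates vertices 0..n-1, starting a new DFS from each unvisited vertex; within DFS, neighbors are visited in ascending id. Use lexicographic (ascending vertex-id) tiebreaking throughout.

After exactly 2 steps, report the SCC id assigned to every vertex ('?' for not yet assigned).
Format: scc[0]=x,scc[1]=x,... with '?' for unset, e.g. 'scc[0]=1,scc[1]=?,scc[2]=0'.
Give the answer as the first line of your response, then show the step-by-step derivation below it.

scc[0]=?,scc[1]=0,scc[2]=?,scc[3]=?,scc[4]=?,scc[5]=?

step 1: low=(low[0]=0,low[1]=2,low[2]=?,low[3]=?,low[4]=1,low[5]=?); scc=(scc[0]=?,scc[1]=0,scc[2]=?,scc[3]=?,scc[4]=?,scc[5]=?)
step 2: low=(low[0]=0,low[1]=2,low[2]=1,low[3]=?,low[4]=1,low[5]=?); scc=(scc[0]=?,scc[1]=0,scc[2]=?,scc[3]=?,scc[4]=?,scc[5]=?)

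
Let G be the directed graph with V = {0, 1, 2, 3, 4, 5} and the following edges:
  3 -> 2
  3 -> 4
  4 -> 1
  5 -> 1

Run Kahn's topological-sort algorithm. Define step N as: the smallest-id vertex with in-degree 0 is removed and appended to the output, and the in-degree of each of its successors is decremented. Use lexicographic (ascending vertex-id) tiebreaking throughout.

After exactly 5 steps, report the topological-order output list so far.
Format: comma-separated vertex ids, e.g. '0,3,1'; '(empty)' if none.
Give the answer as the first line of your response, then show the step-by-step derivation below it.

0,3,2,4,5

step 1: output 0; order=[0]; indeg=(0,2,1,0,1,0)
step 2: output 3; order=[0,3]; indeg=(0,2,0,0,0,0)
step 3: output 2; order=[0,3,2]; indeg=(0,2,0,0,0,0)
step 4: output 4; order=[0,3,2,4]; indeg=(0,1,0,0,0,0)
step 5: output 5; order=[0,3,2,4,5]; indeg=(0,0,0,0,0,0)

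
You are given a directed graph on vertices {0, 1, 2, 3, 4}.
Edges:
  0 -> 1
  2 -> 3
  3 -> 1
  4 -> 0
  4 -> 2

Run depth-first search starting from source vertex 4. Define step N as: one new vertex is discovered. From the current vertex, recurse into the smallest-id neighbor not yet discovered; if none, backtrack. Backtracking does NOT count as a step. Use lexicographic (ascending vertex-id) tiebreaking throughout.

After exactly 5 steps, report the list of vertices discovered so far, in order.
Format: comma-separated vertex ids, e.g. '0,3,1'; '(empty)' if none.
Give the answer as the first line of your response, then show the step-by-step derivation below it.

4,0,1,2,3

step 1: discover 4; path=4; order=4
step 2: discover 0; path=4>0; order=4,0
step 3: discover 1; path=4>0>1; order=4,0,1
step 4: discover 2; path=4>2; order=4,0,1,2
step 5: discover 3; path=4>2>3; order=4,0,1,2,3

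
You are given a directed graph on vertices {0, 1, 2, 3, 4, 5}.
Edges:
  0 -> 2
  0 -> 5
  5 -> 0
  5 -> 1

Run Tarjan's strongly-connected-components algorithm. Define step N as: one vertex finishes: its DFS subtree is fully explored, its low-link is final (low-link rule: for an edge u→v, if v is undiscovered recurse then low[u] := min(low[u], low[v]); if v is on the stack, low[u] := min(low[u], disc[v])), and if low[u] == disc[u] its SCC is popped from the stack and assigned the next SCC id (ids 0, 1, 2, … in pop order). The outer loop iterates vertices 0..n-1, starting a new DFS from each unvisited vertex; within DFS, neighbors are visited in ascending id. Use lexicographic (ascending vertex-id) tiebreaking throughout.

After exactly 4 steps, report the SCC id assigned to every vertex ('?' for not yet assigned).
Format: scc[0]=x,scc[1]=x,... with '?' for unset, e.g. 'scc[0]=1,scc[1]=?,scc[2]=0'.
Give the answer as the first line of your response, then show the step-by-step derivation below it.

scc[0]=2,scc[1]=1,scc[2]=0,scc[3]=?,scc[4]=?,scc[5]=2

step 1: low=(low[0]=0,low[1]=?,low[2]=1,low[3]=?,low[4]=?,low[5]=?); scc=(scc[0]=?,scc[1]=?,scc[2]=0,scc[3]=?,scc[4]=?,scc[5]=?)
step 2: low=(low[0]=0,low[1]=3,low[2]=1,low[3]=?,low[4]=?,low[5]=0); scc=(scc[0]=?,scc[1]=1,scc[2]=0,scc[3]=?,scc[4]=?,scc[5]=?)
step 3: low=(low[0]=0,low[1]=3,low[2]=1,low[3]=?,low[4]=?,low[5]=0); scc=(scc[0]=?,scc[1]=1,scc[2]=0,scc[3]=?,scc[4]=?,scc[5]=?)
step 4: low=(low[0]=0,low[1]=3,low[2]=1,low[3]=?,low[4]=?,low[5]=0); scc=(scc[0]=2,scc[1]=1,scc[2]=0,scc[3]=?,scc[4]=?,scc[5]=2)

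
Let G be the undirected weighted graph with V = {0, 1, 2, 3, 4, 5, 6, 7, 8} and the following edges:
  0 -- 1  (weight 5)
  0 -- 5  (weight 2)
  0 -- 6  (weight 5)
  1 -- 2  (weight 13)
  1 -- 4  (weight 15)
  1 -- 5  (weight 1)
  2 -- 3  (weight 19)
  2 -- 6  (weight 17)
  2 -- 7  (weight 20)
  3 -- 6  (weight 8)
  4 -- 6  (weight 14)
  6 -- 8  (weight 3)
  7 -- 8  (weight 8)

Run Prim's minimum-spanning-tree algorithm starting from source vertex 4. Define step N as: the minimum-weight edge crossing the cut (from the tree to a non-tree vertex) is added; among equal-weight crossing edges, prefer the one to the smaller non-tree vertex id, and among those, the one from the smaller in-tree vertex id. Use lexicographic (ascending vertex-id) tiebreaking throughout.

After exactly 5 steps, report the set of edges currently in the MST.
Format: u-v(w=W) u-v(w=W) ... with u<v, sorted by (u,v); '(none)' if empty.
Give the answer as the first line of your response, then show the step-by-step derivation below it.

0-5(w=2) 0-6(w=5) 1-5(w=1) 4-6(w=14) 6-8(w=3)

step 1: add edge 4-6 (w=14); MST = {4-6(w=14)}
step 2: add edge 6-8 (w=3); MST = {4-6(w=14) 6-8(w=3)}
step 3: add edge 0-6 (w=5); MST = {0-6(w=5) 4-6(w=14) 6-8(w=3)}
step 4: add edge 0-5 (w=2); MST = {0-5(w=2) 0-6(w=5) 4-6(w=14) 6-8(w=3)}
step 5: add edge 1-5 (w=1); MST = {0-5(w=2) 0-6(w=5) 1-5(w=1) 4-6(w=14) 6-8(w=3)}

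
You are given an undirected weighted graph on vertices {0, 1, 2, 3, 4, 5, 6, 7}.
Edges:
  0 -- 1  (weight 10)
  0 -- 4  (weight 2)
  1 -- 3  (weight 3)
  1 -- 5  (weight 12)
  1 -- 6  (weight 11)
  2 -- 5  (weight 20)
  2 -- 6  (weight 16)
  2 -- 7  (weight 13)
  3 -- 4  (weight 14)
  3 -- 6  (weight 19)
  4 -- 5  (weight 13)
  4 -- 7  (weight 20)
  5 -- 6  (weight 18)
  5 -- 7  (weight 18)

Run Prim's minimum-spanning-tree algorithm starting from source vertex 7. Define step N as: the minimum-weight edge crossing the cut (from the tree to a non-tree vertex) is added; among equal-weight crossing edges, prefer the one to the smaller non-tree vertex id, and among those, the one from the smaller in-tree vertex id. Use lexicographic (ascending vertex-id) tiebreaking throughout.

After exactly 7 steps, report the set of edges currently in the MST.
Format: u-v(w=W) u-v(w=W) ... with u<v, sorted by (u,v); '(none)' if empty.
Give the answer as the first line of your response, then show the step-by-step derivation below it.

0-1(w=10) 0-4(w=2) 1-3(w=3) 1-5(w=12) 1-6(w=11) 2-6(w=16) 2-7(w=13)

step 1: add edge 2-7 (w=13); MST = {2-7(w=13)}
step 2: add edge 2-6 (w=16); MST = {2-6(w=16) 2-7(w=13)}
step 3: add edge 1-6 (w=11); MST = {1-6(w=11) 2-6(w=16) 2-7(w=13)}
step 4: add edge 1-3 (w=3); MST = {1-3(w=3) 1-6(w=11) 2-6(w=16) 2-7(w=13)}
step 5: add edge 0-1 (w=10); MST = {0-1(w=10) 1-3(w=3) 1-6(w=11) 2-6(w=16) 2-7(w=13)}
step 6: add edge 0-4 (w=2); MST = {0-1(w=10) 0-4(w=2) 1-3(w=3) 1-6(w=11) 2-6(w=16) 2-7(w=13)}
step 7: add edge 1-5 (w=12); MST = {0-1(w=10) 0-4(w=2) 1-3(w=3) 1-5(w=12) 1-6(w=11) 2-6(w=16) 2-7(w=13)}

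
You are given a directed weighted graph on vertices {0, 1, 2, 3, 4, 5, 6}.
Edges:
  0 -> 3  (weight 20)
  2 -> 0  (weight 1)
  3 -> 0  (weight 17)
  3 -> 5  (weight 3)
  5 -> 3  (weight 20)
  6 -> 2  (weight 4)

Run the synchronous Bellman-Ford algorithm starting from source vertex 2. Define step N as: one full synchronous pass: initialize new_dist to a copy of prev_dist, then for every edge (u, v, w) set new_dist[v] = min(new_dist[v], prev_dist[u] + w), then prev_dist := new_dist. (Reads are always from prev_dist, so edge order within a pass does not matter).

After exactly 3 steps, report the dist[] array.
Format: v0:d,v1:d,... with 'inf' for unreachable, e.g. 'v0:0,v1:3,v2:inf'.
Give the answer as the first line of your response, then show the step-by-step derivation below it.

v0:1,v1:inf,v2:0,v3:21,v4:inf,v5:24,v6:inf

step 1: dist = v0:1,v1:inf,v2:0,v3:inf,v4:inf,v5:inf,v6:inf
step 2: dist = v0:1,v1:inf,v2:0,v3:21,v4:inf,v5:inf,v6:inf
step 3: dist = v0:1,v1:inf,v2:0,v3:21,v4:inf,v5:24,v6:inf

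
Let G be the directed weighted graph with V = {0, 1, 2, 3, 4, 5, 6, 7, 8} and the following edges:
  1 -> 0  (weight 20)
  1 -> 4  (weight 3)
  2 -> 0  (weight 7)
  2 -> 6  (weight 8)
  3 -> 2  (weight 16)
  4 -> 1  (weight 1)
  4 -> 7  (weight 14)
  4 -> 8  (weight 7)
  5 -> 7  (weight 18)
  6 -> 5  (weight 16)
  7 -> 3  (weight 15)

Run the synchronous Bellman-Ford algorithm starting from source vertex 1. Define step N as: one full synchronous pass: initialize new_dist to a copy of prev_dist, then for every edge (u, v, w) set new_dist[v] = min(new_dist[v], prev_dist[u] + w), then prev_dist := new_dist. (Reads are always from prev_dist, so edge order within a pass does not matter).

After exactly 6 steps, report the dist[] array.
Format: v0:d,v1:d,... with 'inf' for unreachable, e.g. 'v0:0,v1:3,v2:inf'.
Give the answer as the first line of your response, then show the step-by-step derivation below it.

v0:20,v1:0,v2:48,v3:32,v4:3,v5:72,v6:56,v7:17,v8:10

step 1: dist = v0:20,v1:0,v2:inf,v3:inf,v4:3,v5:inf,v6:inf,v7:inf,v8:inf
step 2: dist = v0:20,v1:0,v2:inf,v3:inf,v4:3,v5:inf,v6:inf,v7:17,v8:10
step 3: dist = v0:20,v1:0,v2:inf,v3:32,v4:3,v5:inf,v6:inf,v7:17,v8:10
step 4: dist = v0:20,v1:0,v2:48,v3:32,v4:3,v5:inf,v6:inf,v7:17,v8:10
step 5: dist = v0:20,v1:0,v2:48,v3:32,v4:3,v5:inf,v6:56,v7:17,v8:10
step 6: dist = v0:20,v1:0,v2:48,v3:32,v4:3,v5:72,v6:56,v7:17,v8:10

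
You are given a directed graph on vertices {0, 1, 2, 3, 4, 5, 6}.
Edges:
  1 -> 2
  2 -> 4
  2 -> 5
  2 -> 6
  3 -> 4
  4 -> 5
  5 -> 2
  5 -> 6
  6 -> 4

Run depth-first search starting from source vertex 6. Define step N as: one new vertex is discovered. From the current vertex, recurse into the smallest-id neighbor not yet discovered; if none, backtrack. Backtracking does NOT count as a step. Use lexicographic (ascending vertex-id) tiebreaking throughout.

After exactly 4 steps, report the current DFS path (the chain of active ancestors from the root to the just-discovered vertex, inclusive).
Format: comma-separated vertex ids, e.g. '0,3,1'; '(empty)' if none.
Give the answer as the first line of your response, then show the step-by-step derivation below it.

6,4,5,2

step 1: discover 6; path=6; order=6
step 2: discover 4; path=6>4; order=6,4
step 3: discover 5; path=6>4>5; order=6,4,5
step 4: discover 2; path=6>4>5>2; order=6,4,5,2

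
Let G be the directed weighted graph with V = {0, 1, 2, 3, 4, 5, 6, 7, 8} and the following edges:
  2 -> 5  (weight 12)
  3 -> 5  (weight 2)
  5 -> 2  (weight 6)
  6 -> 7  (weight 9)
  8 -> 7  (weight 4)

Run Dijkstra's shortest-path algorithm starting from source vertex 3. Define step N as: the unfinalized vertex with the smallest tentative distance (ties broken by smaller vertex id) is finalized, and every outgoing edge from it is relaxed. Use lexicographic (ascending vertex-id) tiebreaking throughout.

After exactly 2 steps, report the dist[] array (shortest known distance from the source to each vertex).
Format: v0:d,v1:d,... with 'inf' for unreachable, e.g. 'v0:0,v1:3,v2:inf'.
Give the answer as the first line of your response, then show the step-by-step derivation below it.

v0:inf,v1:inf,v2:8,v3:0,v4:inf,v5:2,v6:inf,v7:inf,v8:inf

step 1: dist = v0:inf,v1:inf,v2:inf,v3:0,v4:inf,v5:2,v6:inf,v7:inf,v8:inf
step 2: dist = v0:inf,v1:inf,v2:8,v3:0,v4:inf,v5:2,v6:inf,v7:inf,v8:inf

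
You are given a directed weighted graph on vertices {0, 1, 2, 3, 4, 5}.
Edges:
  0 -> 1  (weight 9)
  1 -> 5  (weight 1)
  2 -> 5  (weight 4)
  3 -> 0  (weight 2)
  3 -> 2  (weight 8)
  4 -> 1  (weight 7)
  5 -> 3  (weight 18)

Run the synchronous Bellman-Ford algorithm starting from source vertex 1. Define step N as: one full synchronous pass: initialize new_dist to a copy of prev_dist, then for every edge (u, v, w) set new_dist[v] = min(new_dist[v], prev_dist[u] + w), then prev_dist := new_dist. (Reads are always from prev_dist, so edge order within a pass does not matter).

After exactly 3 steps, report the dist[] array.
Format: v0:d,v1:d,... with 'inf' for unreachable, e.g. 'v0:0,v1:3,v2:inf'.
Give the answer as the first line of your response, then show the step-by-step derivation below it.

v0:21,v1:0,v2:27,v3:19,v4:inf,v5:1

step 1: dist = v0:inf,v1:0,v2:inf,v3:inf,v4:inf,v5:1
step 2: dist = v0:inf,v1:0,v2:inf,v3:19,v4:inf,v5:1
step 3: dist = v0:21,v1:0,v2:27,v3:19,v4:inf,v5:1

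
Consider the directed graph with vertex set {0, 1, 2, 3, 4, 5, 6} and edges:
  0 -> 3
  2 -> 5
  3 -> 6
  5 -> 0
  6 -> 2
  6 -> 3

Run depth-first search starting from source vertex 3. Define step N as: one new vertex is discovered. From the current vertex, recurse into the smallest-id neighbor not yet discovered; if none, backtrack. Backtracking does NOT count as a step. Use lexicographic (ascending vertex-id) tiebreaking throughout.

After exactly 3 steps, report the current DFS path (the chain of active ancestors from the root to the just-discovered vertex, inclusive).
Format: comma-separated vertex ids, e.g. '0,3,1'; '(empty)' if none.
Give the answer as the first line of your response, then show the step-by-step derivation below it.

3,6,2

step 1: discover 3; path=3; order=3
step 2: discover 6; path=3>6; order=3,6
step 3: discover 2; path=3>6>2; order=3,6,2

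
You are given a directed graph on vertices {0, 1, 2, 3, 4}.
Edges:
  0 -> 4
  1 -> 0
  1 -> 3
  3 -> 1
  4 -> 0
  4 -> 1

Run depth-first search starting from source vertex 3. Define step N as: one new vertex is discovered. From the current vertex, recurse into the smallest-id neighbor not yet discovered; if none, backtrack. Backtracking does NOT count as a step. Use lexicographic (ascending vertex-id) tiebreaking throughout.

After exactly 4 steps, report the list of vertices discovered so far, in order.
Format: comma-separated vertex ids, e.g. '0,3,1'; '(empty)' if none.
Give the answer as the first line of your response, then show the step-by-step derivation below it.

3,1,0,4

step 1: discover 3; path=3; order=3
step 2: discover 1; path=3>1; order=3,1
step 3: discover 0; path=3>1>0; order=3,1,0
step 4: discover 4; path=3>1>0>4; order=3,1,0,4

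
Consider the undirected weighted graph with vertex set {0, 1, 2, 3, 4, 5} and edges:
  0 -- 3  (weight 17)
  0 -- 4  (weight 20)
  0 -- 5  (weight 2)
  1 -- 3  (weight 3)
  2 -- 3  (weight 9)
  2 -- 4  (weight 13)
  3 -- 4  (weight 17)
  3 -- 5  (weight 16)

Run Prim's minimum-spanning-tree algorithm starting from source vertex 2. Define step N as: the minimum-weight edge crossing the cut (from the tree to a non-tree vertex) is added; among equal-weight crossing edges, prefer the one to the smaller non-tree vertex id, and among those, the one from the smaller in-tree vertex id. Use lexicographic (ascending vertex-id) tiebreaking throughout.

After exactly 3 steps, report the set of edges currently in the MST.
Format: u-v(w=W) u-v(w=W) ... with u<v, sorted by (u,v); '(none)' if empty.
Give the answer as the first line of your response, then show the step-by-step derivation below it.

1-3(w=3) 2-3(w=9) 2-4(w=13)

step 1: add edge 2-3 (w=9); MST = {2-3(w=9)}
step 2: add edge 1-3 (w=3); MST = {1-3(w=3) 2-3(w=9)}
step 3: add edge 2-4 (w=13); MST = {1-3(w=3) 2-3(w=9) 2-4(w=13)}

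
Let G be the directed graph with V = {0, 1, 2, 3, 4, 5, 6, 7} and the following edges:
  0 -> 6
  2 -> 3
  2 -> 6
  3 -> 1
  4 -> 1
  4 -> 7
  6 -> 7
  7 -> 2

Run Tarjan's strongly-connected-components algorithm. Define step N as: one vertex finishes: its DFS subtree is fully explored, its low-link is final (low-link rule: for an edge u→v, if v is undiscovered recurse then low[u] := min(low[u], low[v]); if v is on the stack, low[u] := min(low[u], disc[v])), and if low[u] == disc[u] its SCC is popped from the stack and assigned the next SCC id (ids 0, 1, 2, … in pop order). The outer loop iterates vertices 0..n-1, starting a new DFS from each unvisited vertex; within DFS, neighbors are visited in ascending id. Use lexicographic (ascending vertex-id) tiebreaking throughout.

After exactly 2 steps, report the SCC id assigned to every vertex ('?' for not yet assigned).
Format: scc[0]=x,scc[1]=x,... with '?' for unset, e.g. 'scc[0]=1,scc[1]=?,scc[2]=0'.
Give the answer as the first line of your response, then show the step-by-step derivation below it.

scc[0]=?,scc[1]=0,scc[2]=?,scc[3]=1,scc[4]=?,scc[5]=?,scc[6]=?,scc[7]=?

step 1: low=(low[0]=0,low[1]=5,low[2]=3,low[3]=4,low[4]=?,low[5]=?,low[6]=1,low[7]=2); scc=(scc[0]=?,scc[1]=0,scc[2]=?,scc[3]=?,scc[4]=?,scc[5]=?,scc[6]=?,scc[7]=?)
step 2: low=(low[0]=0,low[1]=5,low[2]=3,low[3]=4,low[4]=?,low[5]=?,low[6]=1,low[7]=2); scc=(scc[0]=?,scc[1]=0,scc[2]=?,scc[3]=1,scc[4]=?,scc[5]=?,scc[6]=?,scc[7]=?)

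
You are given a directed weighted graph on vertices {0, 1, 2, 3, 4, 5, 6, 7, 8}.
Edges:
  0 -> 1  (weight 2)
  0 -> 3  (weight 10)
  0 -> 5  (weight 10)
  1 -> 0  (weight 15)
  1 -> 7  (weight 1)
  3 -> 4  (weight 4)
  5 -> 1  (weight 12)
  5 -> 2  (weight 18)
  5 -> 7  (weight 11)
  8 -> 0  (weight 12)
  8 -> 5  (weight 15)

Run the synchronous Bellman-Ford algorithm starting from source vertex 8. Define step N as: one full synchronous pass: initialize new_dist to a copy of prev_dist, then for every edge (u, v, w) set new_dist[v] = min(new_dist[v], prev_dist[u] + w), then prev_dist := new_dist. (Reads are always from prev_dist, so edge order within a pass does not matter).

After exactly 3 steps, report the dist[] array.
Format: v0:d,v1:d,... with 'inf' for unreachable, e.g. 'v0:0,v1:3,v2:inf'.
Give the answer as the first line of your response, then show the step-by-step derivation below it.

v0:12,v1:14,v2:33,v3:22,v4:26,v5:15,v6:inf,v7:15,v8:0

step 1: dist = v0:12,v1:inf,v2:inf,v3:inf,v4:inf,v5:15,v6:inf,v7:inf,v8:0
step 2: dist = v0:12,v1:14,v2:33,v3:22,v4:inf,v5:15,v6:inf,v7:26,v8:0
step 3: dist = v0:12,v1:14,v2:33,v3:22,v4:26,v5:15,v6:inf,v7:15,v8:0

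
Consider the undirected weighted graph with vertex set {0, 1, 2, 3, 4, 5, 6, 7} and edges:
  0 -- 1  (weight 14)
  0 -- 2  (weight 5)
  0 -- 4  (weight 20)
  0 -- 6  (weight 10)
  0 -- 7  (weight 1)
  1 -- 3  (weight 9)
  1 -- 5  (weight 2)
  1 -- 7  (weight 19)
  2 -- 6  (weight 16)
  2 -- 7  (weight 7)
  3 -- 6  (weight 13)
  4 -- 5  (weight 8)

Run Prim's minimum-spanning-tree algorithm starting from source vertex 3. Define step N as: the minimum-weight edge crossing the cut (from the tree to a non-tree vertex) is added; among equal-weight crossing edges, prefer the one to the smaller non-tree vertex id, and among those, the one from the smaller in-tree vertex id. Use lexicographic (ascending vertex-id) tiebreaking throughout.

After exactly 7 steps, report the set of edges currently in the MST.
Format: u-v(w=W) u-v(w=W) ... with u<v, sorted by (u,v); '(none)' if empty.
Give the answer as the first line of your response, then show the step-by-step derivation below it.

0-2(w=5) 0-6(w=10) 0-7(w=1) 1-3(w=9) 1-5(w=2) 3-6(w=13) 4-5(w=8)

step 1: add edge 1-3 (w=9); MST = {1-3(w=9)}
step 2: add edge 1-5 (w=2); MST = {1-3(w=9) 1-5(w=2)}
step 3: add edge 4-5 (w=8); MST = {1-3(w=9) 1-5(w=2) 4-5(w=8)}
step 4: add edge 3-6 (w=13); MST = {1-3(w=9) 1-5(w=2) 3-6(w=13) 4-5(w=8)}
step 5: add edge 0-6 (w=10); MST = {0-6(w=10) 1-3(w=9) 1-5(w=2) 3-6(w=13) 4-5(w=8)}
step 6: add edge 0-7 (w=1); MST = {0-6(w=10) 0-7(w=1) 1-3(w=9) 1-5(w=2) 3-6(w=13) 4-5(w=8)}
step 7: add edge 0-2 (w=5); MST = {0-2(w=5) 0-6(w=10) 0-7(w=1) 1-3(w=9) 1-5(w=2) 3-6(w=13) 4-5(w=8)}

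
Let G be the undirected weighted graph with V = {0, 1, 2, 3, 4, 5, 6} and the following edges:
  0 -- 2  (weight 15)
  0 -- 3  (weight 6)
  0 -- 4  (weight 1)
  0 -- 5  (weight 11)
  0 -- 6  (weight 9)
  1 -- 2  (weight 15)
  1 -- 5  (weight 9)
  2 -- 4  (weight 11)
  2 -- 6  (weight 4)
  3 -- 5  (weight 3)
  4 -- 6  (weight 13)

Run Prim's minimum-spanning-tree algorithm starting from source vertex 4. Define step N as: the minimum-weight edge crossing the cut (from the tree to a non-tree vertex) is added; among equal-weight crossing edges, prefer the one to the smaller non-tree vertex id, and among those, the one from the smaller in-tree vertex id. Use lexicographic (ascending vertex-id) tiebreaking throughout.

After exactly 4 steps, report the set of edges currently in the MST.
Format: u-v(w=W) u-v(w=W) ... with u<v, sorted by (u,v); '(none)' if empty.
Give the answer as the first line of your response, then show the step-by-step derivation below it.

0-3(w=6) 0-4(w=1) 1-5(w=9) 3-5(w=3)

step 1: add edge 0-4 (w=1); MST = {0-4(w=1)}
step 2: add edge 0-3 (w=6); MST = {0-3(w=6) 0-4(w=1)}
step 3: add edge 3-5 (w=3); MST = {0-3(w=6) 0-4(w=1) 3-5(w=3)}
step 4: add edge 1-5 (w=9); MST = {0-3(w=6) 0-4(w=1) 1-5(w=9) 3-5(w=3)}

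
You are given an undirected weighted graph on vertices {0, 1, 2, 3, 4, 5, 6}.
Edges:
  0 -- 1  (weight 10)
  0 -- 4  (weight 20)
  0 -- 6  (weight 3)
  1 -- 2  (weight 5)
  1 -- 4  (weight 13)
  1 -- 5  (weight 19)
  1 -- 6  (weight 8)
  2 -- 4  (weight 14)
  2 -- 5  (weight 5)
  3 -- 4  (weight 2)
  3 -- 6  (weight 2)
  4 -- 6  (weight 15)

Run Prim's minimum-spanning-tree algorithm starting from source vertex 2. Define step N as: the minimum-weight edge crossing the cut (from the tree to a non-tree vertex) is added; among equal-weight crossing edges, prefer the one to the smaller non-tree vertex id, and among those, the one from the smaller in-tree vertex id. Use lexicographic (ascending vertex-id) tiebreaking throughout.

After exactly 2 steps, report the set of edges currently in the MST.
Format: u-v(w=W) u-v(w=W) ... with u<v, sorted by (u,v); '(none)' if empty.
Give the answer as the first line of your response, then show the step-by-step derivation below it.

1-2(w=5) 2-5(w=5)

step 1: add edge 1-2 (w=5); MST = {1-2(w=5)}
step 2: add edge 2-5 (w=5); MST = {1-2(w=5) 2-5(w=5)}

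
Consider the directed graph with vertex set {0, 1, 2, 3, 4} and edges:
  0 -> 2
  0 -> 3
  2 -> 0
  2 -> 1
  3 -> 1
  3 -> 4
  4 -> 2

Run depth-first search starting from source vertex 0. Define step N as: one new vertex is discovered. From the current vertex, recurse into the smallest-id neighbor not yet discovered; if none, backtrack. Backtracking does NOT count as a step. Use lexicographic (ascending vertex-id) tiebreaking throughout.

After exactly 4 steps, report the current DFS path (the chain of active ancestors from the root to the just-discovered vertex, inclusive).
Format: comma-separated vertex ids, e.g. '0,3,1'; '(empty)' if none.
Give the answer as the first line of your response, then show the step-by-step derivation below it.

0,3

step 1: discover 0; path=0; order=0
step 2: discover 2; path=0>2; order=0,2
step 3: discover 1; path=0>2>1; order=0,2,1
step 4: discover 3; path=0>3; order=0,2,1,3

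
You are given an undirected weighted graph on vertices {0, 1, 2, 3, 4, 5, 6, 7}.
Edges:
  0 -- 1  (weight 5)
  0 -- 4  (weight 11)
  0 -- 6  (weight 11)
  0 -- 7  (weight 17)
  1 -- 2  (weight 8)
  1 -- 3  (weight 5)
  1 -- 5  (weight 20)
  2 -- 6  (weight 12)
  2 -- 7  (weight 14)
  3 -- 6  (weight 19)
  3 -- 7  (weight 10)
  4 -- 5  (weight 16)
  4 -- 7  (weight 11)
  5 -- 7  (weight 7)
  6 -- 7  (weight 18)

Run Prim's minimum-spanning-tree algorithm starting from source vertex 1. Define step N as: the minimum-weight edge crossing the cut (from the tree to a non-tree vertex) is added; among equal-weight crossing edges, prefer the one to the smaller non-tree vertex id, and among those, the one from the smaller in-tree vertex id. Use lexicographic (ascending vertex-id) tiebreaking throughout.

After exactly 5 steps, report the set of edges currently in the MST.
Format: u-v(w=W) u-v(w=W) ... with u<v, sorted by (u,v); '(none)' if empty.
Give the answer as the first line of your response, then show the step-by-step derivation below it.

0-1(w=5) 1-2(w=8) 1-3(w=5) 3-7(w=10) 5-7(w=7)

step 1: add edge 0-1 (w=5); MST = {0-1(w=5)}
step 2: add edge 1-3 (w=5); MST = {0-1(w=5) 1-3(w=5)}
step 3: add edge 1-2 (w=8); MST = {0-1(w=5) 1-2(w=8) 1-3(w=5)}
step 4: add edge 3-7 (w=10); MST = {0-1(w=5) 1-2(w=8) 1-3(w=5) 3-7(w=10)}
step 5: add edge 5-7 (w=7); MST = {0-1(w=5) 1-2(w=8) 1-3(w=5) 3-7(w=10) 5-7(w=7)}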